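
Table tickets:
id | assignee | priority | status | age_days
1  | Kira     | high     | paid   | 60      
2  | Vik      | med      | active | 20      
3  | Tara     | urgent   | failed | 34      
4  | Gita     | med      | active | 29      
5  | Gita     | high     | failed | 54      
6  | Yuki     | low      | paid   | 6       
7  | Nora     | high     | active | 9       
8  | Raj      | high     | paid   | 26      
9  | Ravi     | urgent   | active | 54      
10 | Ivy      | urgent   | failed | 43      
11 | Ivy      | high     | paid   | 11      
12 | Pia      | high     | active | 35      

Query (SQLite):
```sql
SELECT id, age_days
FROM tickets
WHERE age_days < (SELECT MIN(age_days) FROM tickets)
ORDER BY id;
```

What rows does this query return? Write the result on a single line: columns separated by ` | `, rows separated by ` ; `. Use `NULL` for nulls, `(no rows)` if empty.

Scalar subquery: MIN(age_days) over all tickets rows = 6.
Keep rows where age_days < that value.

(no rows)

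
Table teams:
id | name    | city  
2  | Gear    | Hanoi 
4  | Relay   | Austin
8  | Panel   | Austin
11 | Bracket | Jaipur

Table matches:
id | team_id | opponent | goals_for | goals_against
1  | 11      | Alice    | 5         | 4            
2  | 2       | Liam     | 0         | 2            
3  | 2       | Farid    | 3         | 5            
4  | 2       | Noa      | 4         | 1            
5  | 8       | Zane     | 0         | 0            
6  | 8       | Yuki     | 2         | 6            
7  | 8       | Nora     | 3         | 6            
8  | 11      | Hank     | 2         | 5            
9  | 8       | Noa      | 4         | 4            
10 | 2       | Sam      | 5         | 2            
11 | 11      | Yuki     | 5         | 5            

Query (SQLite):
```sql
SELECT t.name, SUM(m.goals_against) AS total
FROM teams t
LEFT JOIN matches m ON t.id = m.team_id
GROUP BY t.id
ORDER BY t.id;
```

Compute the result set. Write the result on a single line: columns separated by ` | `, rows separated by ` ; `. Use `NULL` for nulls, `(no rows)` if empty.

Gear | 10 ; Relay | NULL ; Panel | 16 ; Bracket | 14

LEFT JOIN keeps every teams row; unmatched ones get NULL for matches columns.
Group by teams.id and compute SUM(m.goals_against). SUM over an all-NULL group is NULL.
  2: ids {2, 3, 4, 10} → SUM(m.goals_against)=10
  4: ids {—} → SUM(m.goals_against)=NULL
  8: ids {5, 6, 7, 9} → SUM(m.goals_against)=16
  11: ids {1, 8, 11} → SUM(m.goals_against)=14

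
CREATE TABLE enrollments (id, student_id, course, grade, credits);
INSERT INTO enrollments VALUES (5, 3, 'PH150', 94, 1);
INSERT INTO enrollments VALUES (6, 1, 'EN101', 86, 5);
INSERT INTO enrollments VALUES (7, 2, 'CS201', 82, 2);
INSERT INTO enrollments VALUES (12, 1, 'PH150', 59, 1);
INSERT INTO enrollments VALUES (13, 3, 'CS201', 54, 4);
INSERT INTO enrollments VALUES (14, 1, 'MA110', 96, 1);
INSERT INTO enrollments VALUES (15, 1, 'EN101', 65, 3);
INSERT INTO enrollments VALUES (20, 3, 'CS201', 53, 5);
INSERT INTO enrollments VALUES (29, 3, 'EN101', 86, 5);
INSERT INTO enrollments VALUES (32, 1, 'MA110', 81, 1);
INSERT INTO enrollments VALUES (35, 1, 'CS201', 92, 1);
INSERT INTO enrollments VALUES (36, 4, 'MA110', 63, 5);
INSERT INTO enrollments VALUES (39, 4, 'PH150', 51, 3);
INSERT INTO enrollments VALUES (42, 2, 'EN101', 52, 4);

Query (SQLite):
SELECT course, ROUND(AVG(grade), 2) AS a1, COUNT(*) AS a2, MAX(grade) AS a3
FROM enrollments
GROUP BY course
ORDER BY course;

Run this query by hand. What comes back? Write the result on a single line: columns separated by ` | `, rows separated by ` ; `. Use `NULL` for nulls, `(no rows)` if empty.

Group enrollments by course.
Per group compute: ROUND(AVG(grade), 2), COUNT(*), MAX(grade).
  CS201: ids {7, 13, 20, 35} → ROUND(AVG(grade), 2)=70.25, COUNT(*)=4, MAX(grade)=92
  EN101: ids {6, 15, 29, 42} → ROUND(AVG(grade), 2)=72.25, COUNT(*)=4, MAX(grade)=86
  MA110: ids {14, 32, 36} → ROUND(AVG(grade), 2)=80, COUNT(*)=3, MAX(grade)=96
  PH150: ids {5, 12, 39} → ROUND(AVG(grade), 2)=68, COUNT(*)=3, MAX(grade)=94

CS201 | 70.25 | 4 | 92 ; EN101 | 72.25 | 4 | 86 ; MA110 | 80 | 3 | 96 ; PH150 | 68 | 3 | 94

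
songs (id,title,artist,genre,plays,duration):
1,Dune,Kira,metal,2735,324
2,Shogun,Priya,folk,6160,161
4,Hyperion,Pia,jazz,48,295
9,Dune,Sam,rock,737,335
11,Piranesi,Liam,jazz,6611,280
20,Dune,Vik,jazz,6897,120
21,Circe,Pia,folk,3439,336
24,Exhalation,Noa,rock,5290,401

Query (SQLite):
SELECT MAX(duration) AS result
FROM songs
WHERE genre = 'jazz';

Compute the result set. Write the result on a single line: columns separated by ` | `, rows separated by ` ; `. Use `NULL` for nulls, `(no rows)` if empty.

Rows where genre='jazz' → duration values: [295, 280, 120].
MAX of non-NULL values = 295.

295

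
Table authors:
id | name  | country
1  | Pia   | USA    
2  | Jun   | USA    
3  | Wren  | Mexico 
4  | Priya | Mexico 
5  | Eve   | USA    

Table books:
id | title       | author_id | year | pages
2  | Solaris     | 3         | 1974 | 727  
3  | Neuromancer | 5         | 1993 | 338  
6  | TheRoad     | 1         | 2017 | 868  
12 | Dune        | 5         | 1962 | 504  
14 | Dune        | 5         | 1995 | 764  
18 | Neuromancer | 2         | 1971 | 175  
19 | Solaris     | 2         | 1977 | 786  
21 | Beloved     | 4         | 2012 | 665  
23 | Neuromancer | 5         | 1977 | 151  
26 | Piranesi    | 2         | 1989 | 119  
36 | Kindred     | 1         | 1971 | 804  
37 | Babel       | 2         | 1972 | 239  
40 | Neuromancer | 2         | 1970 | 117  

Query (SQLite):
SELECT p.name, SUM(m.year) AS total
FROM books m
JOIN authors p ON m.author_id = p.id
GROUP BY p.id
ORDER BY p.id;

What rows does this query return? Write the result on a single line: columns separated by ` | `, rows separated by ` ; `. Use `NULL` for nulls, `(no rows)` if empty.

Pia | 3988 ; Jun | 9879 ; Wren | 1974 ; Priya | 2012 ; Eve | 7927

Join each books row to its authors via author_id.
Group joined rows by authors.id; compute SUM(m.year) per group.
  1: ids {6, 36} → SUM(m.year)=3988
  2: ids {18, 19, 26, 37, 40} → SUM(m.year)=9879
  3: ids {2} → SUM(m.year)=1974
  4: ids {21} → SUM(m.year)=2012
  5: ids {3, 12, 14, 23} → SUM(m.year)=7927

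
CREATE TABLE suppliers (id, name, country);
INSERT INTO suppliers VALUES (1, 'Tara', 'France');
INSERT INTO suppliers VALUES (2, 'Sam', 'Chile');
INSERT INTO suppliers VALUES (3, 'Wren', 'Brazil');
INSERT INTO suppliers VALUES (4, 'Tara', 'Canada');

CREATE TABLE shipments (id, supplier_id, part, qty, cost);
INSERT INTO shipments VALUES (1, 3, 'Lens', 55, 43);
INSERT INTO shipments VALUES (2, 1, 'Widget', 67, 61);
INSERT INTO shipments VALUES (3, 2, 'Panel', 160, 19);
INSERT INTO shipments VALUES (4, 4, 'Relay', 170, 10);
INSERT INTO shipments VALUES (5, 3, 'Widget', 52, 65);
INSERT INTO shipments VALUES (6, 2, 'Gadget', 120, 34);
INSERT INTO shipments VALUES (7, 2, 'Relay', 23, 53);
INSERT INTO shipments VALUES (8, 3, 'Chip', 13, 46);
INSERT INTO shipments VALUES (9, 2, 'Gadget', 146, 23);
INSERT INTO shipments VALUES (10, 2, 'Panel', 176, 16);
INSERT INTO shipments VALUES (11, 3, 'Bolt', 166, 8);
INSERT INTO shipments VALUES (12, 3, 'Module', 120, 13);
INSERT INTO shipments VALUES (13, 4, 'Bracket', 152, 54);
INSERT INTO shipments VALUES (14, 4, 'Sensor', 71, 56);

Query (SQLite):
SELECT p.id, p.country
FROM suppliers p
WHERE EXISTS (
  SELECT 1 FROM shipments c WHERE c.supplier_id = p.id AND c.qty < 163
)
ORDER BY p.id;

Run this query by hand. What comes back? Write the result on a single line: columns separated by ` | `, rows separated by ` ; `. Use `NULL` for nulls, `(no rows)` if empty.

1 | France ; 2 | Chile ; 3 | Brazil ; 4 | Canada

For each suppliers row, check whether any shipments with matching supplier_id has qty < 163.
Keep rows where that is true.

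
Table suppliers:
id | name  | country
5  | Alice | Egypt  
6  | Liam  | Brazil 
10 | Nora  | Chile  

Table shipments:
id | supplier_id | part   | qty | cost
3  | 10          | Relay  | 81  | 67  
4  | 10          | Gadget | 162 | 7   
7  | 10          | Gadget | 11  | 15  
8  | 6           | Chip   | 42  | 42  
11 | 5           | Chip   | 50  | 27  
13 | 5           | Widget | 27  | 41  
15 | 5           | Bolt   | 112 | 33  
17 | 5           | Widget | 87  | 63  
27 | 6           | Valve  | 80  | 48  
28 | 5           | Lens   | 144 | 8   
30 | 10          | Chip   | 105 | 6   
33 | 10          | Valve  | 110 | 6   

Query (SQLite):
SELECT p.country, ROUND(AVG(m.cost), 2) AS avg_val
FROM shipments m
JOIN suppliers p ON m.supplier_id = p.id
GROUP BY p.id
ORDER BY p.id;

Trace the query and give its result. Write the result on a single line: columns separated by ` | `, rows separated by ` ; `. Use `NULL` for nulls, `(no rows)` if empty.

Egypt | 34.4 ; Brazil | 45 ; Chile | 20.2

Join each shipments row to its suppliers via supplier_id.
Group joined rows by suppliers.id; compute ROUND(AVG(m.cost), 2) per group.
  5: ids {11, 13, 15, 17, 28} → ROUND(AVG(m.cost), 2)=34.4
  6: ids {8, 27} → ROUND(AVG(m.cost), 2)=45
  10: ids {3, 4, 7, 30, 33} → ROUND(AVG(m.cost), 2)=20.2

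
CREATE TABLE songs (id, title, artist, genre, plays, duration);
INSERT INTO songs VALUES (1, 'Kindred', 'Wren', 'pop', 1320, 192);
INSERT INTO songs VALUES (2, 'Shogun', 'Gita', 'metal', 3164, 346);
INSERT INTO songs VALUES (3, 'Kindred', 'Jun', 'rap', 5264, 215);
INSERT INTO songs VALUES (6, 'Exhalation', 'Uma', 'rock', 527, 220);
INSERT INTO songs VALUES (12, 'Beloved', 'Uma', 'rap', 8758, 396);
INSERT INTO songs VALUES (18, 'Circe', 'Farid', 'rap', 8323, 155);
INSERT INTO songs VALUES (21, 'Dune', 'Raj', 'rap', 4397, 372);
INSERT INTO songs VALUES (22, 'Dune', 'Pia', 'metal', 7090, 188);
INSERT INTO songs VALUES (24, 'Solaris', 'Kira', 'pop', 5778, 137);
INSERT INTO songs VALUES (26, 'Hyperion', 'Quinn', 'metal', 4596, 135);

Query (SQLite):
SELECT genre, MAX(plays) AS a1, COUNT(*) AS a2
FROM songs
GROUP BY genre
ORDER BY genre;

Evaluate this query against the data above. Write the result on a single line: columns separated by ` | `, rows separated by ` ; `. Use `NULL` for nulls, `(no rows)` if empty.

metal | 7090 | 3 ; pop | 5778 | 2 ; rap | 8758 | 4 ; rock | 527 | 1

Group songs by genre.
Per group compute: MAX(plays), COUNT(*).
  metal: ids {2, 22, 26} → MAX(plays)=7090, COUNT(*)=3
  pop: ids {1, 24} → MAX(plays)=5778, COUNT(*)=2
  rap: ids {3, 12, 18, 21} → MAX(plays)=8758, COUNT(*)=4
  rock: ids {6} → MAX(plays)=527, COUNT(*)=1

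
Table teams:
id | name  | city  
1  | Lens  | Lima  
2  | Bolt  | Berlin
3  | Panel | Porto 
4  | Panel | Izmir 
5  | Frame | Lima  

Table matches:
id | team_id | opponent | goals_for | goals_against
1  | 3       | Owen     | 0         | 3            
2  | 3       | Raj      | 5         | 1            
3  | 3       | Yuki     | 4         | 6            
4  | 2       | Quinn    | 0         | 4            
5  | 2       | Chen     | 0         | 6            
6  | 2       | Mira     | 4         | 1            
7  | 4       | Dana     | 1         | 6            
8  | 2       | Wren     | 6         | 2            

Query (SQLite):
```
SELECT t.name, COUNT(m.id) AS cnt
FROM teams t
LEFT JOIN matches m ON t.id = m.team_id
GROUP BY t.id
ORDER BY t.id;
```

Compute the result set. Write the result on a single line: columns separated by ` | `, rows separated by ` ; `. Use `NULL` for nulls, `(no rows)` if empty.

Lens | 0 ; Bolt | 4 ; Panel | 3 ; Panel | 1 ; Frame | 0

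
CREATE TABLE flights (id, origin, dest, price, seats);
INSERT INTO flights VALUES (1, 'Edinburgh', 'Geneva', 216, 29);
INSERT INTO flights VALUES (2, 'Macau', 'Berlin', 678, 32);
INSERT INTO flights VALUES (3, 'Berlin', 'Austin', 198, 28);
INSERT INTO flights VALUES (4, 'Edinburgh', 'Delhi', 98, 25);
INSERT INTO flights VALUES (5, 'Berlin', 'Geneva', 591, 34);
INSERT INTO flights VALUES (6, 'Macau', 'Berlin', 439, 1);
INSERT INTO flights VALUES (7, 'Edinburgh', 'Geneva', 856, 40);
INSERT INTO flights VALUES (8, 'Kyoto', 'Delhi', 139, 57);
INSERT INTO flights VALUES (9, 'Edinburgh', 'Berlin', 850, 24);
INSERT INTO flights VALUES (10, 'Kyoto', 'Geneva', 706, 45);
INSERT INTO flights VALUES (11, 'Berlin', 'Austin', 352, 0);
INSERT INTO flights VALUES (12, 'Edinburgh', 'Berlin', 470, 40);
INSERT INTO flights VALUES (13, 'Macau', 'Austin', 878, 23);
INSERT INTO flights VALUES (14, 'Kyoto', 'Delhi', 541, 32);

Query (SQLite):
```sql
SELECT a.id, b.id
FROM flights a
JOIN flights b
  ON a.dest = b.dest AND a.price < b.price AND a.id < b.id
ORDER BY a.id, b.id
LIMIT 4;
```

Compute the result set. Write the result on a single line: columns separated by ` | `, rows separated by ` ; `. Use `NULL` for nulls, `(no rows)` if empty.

1 | 5 ; 1 | 7 ; 1 | 10 ; 2 | 9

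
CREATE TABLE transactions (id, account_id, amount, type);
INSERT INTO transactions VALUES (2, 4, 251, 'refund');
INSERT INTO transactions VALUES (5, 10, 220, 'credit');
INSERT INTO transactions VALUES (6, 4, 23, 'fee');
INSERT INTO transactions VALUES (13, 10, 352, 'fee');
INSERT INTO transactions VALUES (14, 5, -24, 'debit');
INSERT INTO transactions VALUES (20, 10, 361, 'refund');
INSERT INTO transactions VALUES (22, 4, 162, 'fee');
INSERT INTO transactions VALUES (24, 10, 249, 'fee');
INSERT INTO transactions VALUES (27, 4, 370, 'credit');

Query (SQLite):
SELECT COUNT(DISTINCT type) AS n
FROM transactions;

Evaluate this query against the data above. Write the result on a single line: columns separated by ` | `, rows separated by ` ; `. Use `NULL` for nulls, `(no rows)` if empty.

4

Count distinct non-NULL type values.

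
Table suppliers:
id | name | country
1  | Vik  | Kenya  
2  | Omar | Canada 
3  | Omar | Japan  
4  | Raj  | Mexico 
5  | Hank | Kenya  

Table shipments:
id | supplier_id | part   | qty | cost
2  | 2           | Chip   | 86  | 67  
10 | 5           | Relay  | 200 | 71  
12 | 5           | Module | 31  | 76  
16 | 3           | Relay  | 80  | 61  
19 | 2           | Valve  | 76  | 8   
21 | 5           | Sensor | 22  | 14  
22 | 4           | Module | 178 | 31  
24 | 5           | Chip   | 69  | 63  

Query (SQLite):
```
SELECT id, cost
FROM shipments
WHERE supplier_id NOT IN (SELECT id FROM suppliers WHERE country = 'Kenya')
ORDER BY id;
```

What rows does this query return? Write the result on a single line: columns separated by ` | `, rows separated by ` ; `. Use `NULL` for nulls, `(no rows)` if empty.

Inner query: suppliers.id where country = 'Kenya'.
Outer: keep shipments rows whose supplier_id is not in that set.
Inner query → {1, 5}

2 | 67 ; 16 | 61 ; 19 | 8 ; 22 | 31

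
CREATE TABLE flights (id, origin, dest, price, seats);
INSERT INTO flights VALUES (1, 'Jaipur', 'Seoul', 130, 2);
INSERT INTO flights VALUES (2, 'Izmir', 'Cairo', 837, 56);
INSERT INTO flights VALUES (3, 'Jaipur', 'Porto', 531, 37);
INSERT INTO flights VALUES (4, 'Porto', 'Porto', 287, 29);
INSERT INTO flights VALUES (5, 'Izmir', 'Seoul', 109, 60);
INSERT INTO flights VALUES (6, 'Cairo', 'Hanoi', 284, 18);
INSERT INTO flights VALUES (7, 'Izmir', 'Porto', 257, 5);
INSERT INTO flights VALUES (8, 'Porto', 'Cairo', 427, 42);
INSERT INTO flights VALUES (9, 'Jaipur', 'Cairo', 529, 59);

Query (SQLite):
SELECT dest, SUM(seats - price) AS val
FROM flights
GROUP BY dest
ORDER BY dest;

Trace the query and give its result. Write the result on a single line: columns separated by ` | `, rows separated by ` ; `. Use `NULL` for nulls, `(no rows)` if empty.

For each row compute seats - price.
Group by dest; take SUM of the expression per group.
  Cairo: ids {2, 8, 9} → SUM(seats - price)=-1636
  Hanoi: ids {6} → SUM(seats - price)=-266
  Porto: ids {3, 4, 7} → SUM(seats - price)=-1004
  Seoul: ids {1, 5} → SUM(seats - price)=-177

Cairo | -1636 ; Hanoi | -266 ; Porto | -1004 ; Seoul | -177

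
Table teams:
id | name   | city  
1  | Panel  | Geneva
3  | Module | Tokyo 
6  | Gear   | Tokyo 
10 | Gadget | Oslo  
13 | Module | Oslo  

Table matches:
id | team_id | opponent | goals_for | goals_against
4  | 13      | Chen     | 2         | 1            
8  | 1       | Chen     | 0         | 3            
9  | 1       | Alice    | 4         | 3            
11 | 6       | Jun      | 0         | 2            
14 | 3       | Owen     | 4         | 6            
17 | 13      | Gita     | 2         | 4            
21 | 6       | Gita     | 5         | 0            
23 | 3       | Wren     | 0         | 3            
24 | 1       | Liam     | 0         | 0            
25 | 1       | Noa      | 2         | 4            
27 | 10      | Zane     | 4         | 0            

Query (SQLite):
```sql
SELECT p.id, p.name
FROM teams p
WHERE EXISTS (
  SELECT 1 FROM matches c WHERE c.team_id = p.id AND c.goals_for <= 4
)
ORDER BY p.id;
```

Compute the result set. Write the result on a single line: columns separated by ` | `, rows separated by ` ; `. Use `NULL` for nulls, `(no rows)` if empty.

For each teams row, check whether any matches with matching team_id has goals_for <= 4.
Keep rows where that is true.

1 | Panel ; 3 | Module ; 6 | Gear ; 10 | Gadget ; 13 | Module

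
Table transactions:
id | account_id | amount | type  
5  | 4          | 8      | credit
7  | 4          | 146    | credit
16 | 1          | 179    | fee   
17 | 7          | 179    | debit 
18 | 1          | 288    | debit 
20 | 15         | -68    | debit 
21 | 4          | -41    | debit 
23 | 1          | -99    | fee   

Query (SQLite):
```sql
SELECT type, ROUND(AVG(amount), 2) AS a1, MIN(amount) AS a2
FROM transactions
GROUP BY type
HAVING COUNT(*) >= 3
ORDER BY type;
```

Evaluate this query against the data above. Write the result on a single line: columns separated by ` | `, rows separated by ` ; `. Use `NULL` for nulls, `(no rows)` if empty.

Group transactions by type.
Per group compute: ROUND(AVG(amount), 2), MIN(amount).
HAVING: drop groups with fewer than 3 rows.
  credit: ids {5, 7} → ROUND(AVG(amount), 2)=77, MIN(amount)=8
  debit: ids {17, 18, 20, 21} → ROUND(AVG(amount), 2)=89.5, MIN(amount)=-68
  fee: ids {16, 23} → ROUND(AVG(amount), 2)=40, MIN(amount)=-99

debit | 89.5 | -68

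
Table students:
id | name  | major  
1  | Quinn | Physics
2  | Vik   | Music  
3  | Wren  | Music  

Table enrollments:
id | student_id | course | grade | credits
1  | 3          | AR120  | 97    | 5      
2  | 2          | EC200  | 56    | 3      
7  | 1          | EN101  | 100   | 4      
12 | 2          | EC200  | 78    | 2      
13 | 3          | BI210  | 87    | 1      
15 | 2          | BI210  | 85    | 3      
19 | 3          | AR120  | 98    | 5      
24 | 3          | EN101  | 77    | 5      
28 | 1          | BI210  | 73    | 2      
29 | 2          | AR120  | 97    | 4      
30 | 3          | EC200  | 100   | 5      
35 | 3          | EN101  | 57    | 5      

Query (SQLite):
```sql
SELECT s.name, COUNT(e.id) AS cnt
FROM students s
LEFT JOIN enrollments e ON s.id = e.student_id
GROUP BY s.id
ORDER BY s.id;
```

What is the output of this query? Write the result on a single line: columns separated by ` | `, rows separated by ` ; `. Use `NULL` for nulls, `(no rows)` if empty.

LEFT JOIN keeps every students row; unmatched ones get NULL for enrollments columns.
Group by students.id and compute COUNT(e.id). COUNT(col) of an all-NULL group is 0.
  1: ids {7, 28} → COUNT(e.id)=2
  2: ids {2, 12, 15, 29} → COUNT(e.id)=4
  3: ids {1, 13, 19, 24, 30, 35} → COUNT(e.id)=6

Quinn | 2 ; Vik | 4 ; Wren | 6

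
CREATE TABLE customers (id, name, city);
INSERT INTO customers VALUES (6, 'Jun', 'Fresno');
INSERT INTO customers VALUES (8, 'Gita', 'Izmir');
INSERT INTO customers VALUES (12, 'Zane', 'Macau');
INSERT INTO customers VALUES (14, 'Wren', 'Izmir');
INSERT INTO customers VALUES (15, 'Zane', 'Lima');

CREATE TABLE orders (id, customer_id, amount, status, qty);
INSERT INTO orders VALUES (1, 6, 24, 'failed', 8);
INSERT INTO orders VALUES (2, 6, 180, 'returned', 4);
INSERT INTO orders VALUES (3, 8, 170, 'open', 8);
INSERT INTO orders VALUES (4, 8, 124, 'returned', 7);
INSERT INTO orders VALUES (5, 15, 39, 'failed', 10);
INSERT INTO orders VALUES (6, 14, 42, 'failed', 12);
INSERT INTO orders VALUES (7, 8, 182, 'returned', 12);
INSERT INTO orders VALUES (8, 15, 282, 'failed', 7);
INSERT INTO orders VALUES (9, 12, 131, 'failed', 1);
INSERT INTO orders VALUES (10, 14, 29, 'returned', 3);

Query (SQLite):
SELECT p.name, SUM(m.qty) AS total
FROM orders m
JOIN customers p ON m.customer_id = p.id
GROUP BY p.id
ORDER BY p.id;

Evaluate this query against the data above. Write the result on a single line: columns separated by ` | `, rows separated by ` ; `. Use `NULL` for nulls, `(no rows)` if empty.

Join each orders row to its customers via customer_id.
Group joined rows by customers.id; compute SUM(m.qty) per group.
  6: ids {1, 2} → SUM(m.qty)=12
  8: ids {3, 4, 7} → SUM(m.qty)=27
  12: ids {9} → SUM(m.qty)=1
  14: ids {6, 10} → SUM(m.qty)=15
  15: ids {5, 8} → SUM(m.qty)=17

Jun | 12 ; Gita | 27 ; Zane | 1 ; Wren | 15 ; Zane | 17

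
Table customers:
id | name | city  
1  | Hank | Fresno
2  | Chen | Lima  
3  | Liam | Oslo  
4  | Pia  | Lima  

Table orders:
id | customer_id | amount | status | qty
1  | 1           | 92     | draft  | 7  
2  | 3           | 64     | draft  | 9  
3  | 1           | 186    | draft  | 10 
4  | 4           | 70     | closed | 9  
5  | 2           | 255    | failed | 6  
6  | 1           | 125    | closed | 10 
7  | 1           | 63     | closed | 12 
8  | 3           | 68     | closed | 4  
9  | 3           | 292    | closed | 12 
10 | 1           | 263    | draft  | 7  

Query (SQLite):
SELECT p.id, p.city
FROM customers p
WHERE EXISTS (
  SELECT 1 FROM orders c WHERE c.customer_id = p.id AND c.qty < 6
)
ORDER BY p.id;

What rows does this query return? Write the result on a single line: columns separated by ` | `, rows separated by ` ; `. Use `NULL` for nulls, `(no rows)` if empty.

3 | Oslo

For each customers row, check whether any orders with matching customer_id has qty < 6.
Keep rows where that is true.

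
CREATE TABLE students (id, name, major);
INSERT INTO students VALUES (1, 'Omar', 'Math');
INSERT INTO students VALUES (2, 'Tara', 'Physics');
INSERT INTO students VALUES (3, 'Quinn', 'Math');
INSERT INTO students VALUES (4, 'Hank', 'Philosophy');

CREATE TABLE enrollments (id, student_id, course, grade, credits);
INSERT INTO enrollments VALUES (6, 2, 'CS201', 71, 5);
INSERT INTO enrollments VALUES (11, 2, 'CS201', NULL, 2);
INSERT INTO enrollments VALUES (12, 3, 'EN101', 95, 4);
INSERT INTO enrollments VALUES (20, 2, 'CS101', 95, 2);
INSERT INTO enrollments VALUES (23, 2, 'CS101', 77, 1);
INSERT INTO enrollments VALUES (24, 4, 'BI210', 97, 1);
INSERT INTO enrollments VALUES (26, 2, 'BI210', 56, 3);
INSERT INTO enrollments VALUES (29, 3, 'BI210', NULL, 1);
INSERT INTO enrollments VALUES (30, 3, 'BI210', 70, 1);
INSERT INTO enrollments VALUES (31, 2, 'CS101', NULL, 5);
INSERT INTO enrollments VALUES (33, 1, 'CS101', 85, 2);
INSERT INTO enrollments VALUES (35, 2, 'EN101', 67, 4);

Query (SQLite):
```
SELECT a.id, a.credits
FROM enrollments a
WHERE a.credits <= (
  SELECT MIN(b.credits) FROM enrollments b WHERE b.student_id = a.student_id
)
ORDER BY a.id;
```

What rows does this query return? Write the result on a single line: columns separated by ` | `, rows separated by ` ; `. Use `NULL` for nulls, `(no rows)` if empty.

For each enrollments row a, compute MIN(credits) over rows sharing a.student_id.
Keep row a if a.credits <= that per-group MIN.
  student_id=1: MIN(credits) = 2
  student_id=2: MIN(credits) = 1
  student_id=3: MIN(credits) = 1
  student_id=4: MIN(credits) = 1

23 | 1 ; 24 | 1 ; 29 | 1 ; 30 | 1 ; 33 | 2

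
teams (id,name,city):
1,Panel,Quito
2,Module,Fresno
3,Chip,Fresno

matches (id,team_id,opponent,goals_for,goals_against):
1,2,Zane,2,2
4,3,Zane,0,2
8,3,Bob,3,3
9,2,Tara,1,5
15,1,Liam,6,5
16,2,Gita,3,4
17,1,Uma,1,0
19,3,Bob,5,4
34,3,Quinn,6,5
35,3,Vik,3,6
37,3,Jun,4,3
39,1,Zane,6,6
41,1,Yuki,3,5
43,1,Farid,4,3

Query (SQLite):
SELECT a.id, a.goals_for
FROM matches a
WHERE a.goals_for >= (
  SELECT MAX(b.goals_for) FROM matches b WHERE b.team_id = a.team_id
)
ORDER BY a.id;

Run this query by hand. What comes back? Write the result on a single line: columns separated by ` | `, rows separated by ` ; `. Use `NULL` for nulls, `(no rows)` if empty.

15 | 6 ; 16 | 3 ; 34 | 6 ; 39 | 6

For each matches row a, compute MAX(goals_for) over rows sharing a.team_id.
Keep row a if a.goals_for >= that per-group MAX.
  team_id=1: MAX(goals_for) = 6
  team_id=2: MAX(goals_for) = 3
  team_id=3: MAX(goals_for) = 6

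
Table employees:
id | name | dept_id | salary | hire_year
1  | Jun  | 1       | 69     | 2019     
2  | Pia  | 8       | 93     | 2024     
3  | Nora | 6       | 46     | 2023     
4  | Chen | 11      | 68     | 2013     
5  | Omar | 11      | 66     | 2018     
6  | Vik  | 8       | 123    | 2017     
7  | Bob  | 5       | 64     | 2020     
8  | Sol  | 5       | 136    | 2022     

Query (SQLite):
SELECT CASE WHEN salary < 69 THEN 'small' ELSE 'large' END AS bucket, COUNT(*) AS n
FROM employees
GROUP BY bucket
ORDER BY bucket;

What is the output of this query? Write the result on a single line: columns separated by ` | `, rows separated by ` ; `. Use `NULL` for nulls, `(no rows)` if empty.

large | 4 ; small | 4

Bucket rows by salary < 69 → 'small' else 'large'; count each bucket.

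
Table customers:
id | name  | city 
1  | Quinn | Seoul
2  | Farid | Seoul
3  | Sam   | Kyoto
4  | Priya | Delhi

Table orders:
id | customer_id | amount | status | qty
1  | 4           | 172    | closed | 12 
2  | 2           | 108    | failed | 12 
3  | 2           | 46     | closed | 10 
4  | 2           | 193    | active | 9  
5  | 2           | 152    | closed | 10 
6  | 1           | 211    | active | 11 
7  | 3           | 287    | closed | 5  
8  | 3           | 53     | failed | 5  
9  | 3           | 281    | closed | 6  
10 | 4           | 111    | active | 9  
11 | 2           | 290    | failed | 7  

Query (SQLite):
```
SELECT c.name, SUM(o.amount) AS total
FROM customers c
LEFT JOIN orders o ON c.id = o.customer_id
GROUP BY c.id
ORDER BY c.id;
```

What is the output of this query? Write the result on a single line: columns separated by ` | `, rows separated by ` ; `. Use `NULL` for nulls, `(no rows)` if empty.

LEFT JOIN keeps every customers row; unmatched ones get NULL for orders columns.
Group by customers.id and compute SUM(o.amount). SUM over an all-NULL group is NULL.
  1: ids {6} → SUM(o.amount)=211
  2: ids {2, 3, 4, 5, 11} → SUM(o.amount)=789
  3: ids {7, 8, 9} → SUM(o.amount)=621
  4: ids {1, 10} → SUM(o.amount)=283

Quinn | 211 ; Farid | 789 ; Sam | 621 ; Priya | 283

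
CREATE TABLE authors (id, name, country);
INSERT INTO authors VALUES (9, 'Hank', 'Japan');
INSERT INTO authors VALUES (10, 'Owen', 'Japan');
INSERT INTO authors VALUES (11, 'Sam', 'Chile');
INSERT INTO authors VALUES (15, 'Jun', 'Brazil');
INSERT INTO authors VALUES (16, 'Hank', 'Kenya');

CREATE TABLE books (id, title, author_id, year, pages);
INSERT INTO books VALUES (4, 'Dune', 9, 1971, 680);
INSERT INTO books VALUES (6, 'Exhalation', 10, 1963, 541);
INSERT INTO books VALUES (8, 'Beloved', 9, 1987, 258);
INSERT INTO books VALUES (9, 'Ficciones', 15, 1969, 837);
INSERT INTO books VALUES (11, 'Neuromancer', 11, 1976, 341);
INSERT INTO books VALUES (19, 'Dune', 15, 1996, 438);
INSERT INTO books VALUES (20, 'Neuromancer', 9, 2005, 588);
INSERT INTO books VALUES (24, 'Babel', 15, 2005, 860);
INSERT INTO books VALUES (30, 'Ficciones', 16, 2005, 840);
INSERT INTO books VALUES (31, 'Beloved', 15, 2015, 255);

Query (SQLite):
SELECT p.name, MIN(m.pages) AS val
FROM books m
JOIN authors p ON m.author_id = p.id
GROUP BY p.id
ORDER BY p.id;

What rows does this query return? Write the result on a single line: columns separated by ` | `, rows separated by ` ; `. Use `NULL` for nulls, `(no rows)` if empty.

Join each books row to its authors via author_id.
Group joined rows by authors.id; compute MIN(m.pages) per group.
  9: ids {4, 8, 20} → MIN(m.pages)=258
  10: ids {6} → MIN(m.pages)=541
  11: ids {11} → MIN(m.pages)=341
  15: ids {9, 19, 24, 31} → MIN(m.pages)=255
  16: ids {30} → MIN(m.pages)=840

Hank | 258 ; Owen | 541 ; Sam | 341 ; Jun | 255 ; Hank | 840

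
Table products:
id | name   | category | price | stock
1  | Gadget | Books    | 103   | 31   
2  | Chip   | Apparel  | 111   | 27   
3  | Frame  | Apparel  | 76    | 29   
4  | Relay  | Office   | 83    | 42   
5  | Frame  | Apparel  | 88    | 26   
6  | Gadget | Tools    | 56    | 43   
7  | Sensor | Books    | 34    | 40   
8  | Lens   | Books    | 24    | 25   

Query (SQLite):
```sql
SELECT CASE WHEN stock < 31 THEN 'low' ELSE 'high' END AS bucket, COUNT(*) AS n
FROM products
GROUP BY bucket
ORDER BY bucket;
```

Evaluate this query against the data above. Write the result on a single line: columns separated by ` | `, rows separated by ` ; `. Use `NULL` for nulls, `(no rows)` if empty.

high | 4 ; low | 4

Bucket rows by stock < 31 → 'low' else 'high'; count each bucket.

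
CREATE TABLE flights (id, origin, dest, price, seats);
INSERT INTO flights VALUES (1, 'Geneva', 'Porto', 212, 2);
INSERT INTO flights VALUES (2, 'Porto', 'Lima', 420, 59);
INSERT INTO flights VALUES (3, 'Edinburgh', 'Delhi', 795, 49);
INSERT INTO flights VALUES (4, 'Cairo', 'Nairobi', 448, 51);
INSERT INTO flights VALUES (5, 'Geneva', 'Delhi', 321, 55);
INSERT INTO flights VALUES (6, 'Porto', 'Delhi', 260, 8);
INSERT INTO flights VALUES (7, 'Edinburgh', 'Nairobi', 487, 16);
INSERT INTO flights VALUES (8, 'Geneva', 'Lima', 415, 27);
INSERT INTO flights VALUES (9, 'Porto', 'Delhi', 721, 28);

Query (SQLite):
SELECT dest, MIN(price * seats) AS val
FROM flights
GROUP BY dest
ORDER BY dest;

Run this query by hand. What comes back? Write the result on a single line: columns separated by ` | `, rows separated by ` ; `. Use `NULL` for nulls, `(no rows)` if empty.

Delhi | 2080 ; Lima | 11205 ; Nairobi | 7792 ; Porto | 424

For each row compute price * seats.
Group by dest; take MIN of the expression per group.
  Delhi: ids {3, 5, 6, 9} → MIN(price * seats)=2080
  Lima: ids {2, 8} → MIN(price * seats)=11205
  Nairobi: ids {4, 7} → MIN(price * seats)=7792
  Porto: ids {1} → MIN(price * seats)=424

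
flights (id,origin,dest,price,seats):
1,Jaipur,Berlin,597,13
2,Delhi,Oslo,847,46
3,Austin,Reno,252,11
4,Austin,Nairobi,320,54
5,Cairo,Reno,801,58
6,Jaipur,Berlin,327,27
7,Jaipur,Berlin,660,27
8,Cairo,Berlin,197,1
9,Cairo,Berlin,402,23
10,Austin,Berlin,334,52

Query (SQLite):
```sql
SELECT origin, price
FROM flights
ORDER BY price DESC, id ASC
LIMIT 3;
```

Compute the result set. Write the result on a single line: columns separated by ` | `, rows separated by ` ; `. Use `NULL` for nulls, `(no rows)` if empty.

Delhi | 847 ; Cairo | 801 ; Jaipur | 660

Sort by price desc, tiebreak id asc: (847, id=2), (801, id=5), (660, id=7), (597, id=1), (402, id=9), (334, id=10) …. Take first 3.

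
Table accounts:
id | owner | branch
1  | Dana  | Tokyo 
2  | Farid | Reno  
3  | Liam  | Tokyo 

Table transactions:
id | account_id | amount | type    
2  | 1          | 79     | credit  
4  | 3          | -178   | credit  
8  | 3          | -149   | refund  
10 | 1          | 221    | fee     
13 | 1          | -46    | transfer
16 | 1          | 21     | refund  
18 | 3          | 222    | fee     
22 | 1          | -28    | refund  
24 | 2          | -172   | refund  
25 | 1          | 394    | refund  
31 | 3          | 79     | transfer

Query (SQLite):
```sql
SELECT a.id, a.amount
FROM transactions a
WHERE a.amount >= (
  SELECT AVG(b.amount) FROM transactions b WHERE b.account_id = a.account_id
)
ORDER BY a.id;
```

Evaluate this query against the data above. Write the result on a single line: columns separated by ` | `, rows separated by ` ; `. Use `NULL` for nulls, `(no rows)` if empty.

For each transactions row a, compute AVG(amount) over rows sharing a.account_id.
Keep row a if a.amount >= that per-group AVG.
  account_id=1: AVG(amount) = 106.833333
  account_id=2: AVG(amount) = -172.0
  account_id=3: AVG(amount) = -6.5

10 | 221 ; 18 | 222 ; 24 | -172 ; 25 | 394 ; 31 | 79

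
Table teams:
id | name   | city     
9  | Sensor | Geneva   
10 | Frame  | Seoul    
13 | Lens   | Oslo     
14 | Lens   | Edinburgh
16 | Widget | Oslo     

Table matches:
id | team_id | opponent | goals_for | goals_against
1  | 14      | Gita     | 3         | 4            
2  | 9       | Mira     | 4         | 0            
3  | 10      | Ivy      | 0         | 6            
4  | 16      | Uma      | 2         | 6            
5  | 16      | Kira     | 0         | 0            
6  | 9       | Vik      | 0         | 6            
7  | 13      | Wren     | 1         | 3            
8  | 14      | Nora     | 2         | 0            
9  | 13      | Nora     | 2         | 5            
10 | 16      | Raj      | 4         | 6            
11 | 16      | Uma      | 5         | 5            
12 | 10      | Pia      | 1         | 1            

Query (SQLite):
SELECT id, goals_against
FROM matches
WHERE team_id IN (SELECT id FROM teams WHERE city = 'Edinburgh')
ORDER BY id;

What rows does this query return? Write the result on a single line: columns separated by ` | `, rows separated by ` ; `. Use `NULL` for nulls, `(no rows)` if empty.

Inner query: teams.id where city = 'Edinburgh'.
Outer: keep matches rows whose team_id is in that set.
Inner query → {14}

1 | 4 ; 8 | 0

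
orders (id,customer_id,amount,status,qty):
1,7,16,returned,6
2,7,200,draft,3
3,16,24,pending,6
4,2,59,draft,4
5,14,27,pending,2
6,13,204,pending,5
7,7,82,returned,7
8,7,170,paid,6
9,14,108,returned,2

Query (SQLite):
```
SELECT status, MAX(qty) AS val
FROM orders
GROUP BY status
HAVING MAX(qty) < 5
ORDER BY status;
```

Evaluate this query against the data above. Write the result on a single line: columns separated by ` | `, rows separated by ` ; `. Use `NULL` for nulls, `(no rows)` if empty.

Partition orders by status; compute MAX(qty) within each group.
HAVING: keep groups where MAX(qty) < 5.
  draft: ids {2, 4} → MAX(qty)=4
  paid: ids {8} → MAX(qty)=6
  pending: ids {3, 5, 6} → MAX(qty)=6
  returned: ids {1, 7, 9} → MAX(qty)=7

draft | 4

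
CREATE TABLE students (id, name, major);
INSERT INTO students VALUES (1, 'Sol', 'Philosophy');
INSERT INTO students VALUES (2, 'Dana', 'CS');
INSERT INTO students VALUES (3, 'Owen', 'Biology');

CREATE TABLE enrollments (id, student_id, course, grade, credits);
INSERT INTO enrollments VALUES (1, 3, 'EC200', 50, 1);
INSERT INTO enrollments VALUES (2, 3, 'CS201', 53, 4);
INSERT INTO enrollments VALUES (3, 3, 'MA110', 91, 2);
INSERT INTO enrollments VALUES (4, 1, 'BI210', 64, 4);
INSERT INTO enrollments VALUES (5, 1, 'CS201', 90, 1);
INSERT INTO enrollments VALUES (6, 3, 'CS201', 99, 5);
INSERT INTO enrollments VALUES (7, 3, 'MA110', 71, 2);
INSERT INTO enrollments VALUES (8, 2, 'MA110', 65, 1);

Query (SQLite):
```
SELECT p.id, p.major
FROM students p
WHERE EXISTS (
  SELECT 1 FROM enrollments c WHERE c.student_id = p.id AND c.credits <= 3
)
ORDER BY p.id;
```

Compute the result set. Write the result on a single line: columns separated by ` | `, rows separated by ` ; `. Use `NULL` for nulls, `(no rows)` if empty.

1 | Philosophy ; 2 | CS ; 3 | Biology

For each students row, check whether any enrollments with matching student_id has credits <= 3.
Keep rows where that is true.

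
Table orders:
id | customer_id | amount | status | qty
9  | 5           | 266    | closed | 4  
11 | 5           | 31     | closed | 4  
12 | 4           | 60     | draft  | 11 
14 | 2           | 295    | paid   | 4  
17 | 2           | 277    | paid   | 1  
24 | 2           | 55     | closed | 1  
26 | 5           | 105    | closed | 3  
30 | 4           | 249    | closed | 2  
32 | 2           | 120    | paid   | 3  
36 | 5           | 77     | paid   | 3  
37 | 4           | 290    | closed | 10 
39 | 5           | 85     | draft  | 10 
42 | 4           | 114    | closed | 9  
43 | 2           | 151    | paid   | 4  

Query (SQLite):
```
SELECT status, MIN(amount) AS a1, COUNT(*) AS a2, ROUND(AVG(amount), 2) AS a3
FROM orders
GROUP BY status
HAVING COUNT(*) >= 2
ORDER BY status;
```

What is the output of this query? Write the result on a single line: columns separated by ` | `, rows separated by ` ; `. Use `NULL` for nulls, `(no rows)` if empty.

closed | 31 | 7 | 158.57 ; draft | 60 | 2 | 72.5 ; paid | 77 | 5 | 184

Group orders by status.
Per group compute: MIN(amount), COUNT(*), ROUND(AVG(amount), 2).
HAVING: drop groups with fewer than 2 rows.
  closed: ids {9, 11, 24, 26, 30, 37, 42} → MIN(amount)=31, COUNT(*)=7, ROUND(AVG(amount), 2)=158.57
  draft: ids {12, 39} → MIN(amount)=60, COUNT(*)=2, ROUND(AVG(amount), 2)=72.5
  paid: ids {14, 17, 32, 36, 43} → MIN(amount)=77, COUNT(*)=5, ROUND(AVG(amount), 2)=184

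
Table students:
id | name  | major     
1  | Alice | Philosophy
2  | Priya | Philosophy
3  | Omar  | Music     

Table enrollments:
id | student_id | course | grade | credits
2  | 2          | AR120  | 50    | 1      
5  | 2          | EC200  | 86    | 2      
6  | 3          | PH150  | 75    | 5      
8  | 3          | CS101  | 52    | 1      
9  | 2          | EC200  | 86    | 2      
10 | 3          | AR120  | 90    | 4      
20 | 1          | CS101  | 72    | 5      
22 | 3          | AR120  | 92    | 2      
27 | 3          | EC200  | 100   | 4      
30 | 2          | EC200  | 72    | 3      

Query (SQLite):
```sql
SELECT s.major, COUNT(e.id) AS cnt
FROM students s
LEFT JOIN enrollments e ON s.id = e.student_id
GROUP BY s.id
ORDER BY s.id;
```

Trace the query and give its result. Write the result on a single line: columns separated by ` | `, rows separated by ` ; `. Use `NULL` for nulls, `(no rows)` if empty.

Philosophy | 1 ; Philosophy | 4 ; Music | 5

LEFT JOIN keeps every students row; unmatched ones get NULL for enrollments columns.
Group by students.id and compute COUNT(e.id). COUNT(col) of an all-NULL group is 0.
  1: ids {20} → COUNT(e.id)=1
  2: ids {2, 5, 9, 30} → COUNT(e.id)=4
  3: ids {6, 8, 10, 22, 27} → COUNT(e.id)=5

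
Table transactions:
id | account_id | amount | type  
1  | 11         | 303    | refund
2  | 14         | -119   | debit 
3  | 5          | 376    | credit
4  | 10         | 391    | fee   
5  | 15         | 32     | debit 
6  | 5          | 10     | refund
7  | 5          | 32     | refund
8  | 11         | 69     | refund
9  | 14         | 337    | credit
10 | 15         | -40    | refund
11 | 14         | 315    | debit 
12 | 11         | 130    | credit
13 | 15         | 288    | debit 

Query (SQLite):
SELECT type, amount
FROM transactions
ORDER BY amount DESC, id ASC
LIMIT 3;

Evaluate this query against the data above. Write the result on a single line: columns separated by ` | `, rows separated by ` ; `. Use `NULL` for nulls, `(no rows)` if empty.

fee | 391 ; credit | 376 ; credit | 337

Sort by amount desc, tiebreak id asc: (391, id=4), (376, id=3), (337, id=9), (315, id=11), (303, id=1), (288, id=13) …. Take first 3.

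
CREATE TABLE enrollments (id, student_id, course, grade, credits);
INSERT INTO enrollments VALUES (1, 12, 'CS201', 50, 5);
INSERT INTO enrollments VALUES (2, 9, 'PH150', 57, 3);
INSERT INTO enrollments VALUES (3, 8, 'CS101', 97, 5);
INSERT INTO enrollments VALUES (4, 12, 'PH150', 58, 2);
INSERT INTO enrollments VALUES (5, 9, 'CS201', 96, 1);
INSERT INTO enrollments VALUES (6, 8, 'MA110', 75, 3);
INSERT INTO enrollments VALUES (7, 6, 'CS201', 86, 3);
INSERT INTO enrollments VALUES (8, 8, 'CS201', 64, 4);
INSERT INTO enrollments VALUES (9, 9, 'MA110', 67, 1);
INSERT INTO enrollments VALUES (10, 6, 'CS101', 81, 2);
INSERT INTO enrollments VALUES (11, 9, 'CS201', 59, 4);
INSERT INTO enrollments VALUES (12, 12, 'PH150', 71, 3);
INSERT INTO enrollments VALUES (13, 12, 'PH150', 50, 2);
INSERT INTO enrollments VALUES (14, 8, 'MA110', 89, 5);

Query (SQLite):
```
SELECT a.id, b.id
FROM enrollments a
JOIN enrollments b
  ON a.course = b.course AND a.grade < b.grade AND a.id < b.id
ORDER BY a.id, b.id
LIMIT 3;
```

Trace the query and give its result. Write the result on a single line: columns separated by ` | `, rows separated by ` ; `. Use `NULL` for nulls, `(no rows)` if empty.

Pairs (a,b) with same course, a.grade < b.grade, a.id < b.id.
course groups: CS101:{3,10} CS201:{1,5,7,8,11} MA110:{6,9,14} PH150:{2,4,12,13}
Ordered by (a.id, b.id); first 3.

1 | 5 ; 1 | 7 ; 1 | 8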